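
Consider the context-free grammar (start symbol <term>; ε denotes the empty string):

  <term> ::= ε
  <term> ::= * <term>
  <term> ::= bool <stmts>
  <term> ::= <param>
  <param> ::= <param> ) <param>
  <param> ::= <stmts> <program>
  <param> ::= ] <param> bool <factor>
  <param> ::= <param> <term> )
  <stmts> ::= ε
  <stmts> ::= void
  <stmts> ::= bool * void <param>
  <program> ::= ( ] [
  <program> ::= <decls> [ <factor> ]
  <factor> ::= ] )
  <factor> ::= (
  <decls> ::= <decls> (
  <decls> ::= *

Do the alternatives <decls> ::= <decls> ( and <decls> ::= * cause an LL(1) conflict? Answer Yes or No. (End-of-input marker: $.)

FIRST(<decls> () = { * } and FIRST(*) = { * }.
Both contain *, so the two alternatives are not disjoint — LL(1) conflict.

Yes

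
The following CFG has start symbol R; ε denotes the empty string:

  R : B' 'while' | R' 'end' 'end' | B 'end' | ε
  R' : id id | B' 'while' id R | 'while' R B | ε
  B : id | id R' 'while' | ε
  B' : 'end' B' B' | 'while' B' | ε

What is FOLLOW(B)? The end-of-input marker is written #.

{ 'end', 'while' }

In R : B 'end': add FIRST('end') = { 'end' }.
In R' : 'while' R B: B is at the end, add FOLLOW(R') = { 'end', 'while' }.
Union: FOLLOW(B) = { 'end', 'while' }.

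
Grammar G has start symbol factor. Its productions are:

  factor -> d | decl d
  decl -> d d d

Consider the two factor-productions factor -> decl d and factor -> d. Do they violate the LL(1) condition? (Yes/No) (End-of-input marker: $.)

FIRST(decl d) = { d } and FIRST(d) = { d }.
Both contain d, so the two alternatives are not disjoint — LL(1) conflict.

Yes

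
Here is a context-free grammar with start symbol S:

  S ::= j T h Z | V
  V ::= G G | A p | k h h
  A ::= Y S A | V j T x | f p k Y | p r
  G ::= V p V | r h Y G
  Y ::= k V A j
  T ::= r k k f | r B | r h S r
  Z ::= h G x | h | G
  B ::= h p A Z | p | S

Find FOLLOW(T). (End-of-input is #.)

{ h, x }

In S ::= j T h Z: add FIRST(h Z) = { h }.
In A ::= V j T x: add FIRST(x) = { x }.
Union: FOLLOW(T) = { h, x }.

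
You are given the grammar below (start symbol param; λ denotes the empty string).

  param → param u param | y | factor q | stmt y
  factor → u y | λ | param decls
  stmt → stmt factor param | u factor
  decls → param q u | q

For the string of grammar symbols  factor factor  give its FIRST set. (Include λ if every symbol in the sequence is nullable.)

{ q, u, y, λ }

Add FIRST(factor)\{λ} = { q, u, y }; factor is nullable, continue.
Add FIRST(factor)\{λ} = { q, u, y }; factor is nullable, continue.
Every symbol is nullable, so include λ.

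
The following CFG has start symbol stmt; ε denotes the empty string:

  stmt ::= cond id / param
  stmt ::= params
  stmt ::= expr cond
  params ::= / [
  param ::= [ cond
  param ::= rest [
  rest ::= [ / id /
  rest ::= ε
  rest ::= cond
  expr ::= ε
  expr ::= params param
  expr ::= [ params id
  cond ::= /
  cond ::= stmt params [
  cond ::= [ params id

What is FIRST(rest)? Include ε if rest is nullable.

{ /, [, ε }

rest ::= [ / id / contributes {[}.
rest ::= ε contributes ε.
From rest ::= cond: add FIRST(cond) = { /, [ }.
Union: FIRST(rest) = { /, [, ε }.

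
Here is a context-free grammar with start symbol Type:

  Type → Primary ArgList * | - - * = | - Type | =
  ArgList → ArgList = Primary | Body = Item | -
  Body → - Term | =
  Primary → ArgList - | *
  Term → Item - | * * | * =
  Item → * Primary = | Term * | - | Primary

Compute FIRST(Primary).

From Primary → ArgList -: add FIRST(ArgList) = { -, = }.
Primary → * contributes {*}.
Union: FIRST(Primary) = { *, -, = }.

{ *, -, = }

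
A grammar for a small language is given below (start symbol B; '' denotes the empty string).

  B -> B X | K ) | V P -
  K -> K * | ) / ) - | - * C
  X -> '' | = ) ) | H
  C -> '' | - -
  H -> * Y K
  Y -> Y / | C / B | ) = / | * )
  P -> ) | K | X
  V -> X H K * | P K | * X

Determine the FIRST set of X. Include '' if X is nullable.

{ *, =, '' }

X -> '' contributes ''.
X -> = ) ) contributes {=}.
From X -> H: add FIRST(H) = { * }.
Union: FIRST(X) = { *, =, '' }.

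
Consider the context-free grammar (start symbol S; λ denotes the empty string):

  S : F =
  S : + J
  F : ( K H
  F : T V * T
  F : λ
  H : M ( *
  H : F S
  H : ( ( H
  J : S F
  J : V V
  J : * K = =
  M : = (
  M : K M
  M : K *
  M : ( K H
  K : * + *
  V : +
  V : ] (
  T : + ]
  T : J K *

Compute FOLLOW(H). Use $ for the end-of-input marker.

{ $, (, *, +, =, ] }

In F : ( K H: H is at the end, add FOLLOW(F) = { $, (, *, +, =, ] }.
In H : ( ( H: H is at the end, add FOLLOW(H) = { $, (, *, +, =, ] }.
In M : ( K H: H is at the end, add FOLLOW(M) = { ( }.
Union: FOLLOW(H) = { $, (, *, +, =, ] }.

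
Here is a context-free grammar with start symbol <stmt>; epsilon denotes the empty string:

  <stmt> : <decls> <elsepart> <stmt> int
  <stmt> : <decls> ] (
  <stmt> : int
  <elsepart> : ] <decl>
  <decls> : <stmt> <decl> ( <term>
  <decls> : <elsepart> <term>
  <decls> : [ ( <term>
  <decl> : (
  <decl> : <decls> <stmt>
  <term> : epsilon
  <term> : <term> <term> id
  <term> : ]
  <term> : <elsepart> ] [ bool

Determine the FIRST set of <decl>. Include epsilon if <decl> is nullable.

<decl> : ( contributes {(}.
From <decl> : <decls> <stmt>: add FIRST(<decls>) = { [, ], int }.
Union: FIRST(<decl>) = { (, [, ], int }.

{ (, [, ], int }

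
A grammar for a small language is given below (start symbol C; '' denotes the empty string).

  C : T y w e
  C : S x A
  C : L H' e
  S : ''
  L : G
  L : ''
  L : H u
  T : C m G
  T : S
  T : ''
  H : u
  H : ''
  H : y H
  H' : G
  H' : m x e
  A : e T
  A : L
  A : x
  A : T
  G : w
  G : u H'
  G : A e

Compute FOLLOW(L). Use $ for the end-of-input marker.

In C : L H' e: add FIRST(H' e) = { e, m, u, w, x, y }.
In A : L: L is at the end, add FOLLOW(A) = { $, e, m }.
Union: FOLLOW(L) = { $, e, m, u, w, x, y }.

{ $, e, m, u, w, x, y }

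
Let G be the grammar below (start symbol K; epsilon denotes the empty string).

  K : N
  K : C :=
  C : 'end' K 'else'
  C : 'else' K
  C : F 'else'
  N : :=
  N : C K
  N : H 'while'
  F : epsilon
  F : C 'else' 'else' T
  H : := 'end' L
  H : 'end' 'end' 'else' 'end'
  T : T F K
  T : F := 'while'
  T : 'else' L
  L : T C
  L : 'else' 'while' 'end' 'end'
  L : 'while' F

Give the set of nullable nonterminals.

Directly nullable (have an epsilon-production): F.
No other nonterminal has a production whose RHS symbols are all nullable.

{ F }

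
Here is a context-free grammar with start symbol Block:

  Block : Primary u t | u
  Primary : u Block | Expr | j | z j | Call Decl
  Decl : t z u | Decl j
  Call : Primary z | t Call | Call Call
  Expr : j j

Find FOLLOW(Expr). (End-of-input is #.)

{ u, z }

In Primary : Expr: Expr is at the end, add FOLLOW(Primary) = { u, z }.
Union: FOLLOW(Expr) = { u, z }.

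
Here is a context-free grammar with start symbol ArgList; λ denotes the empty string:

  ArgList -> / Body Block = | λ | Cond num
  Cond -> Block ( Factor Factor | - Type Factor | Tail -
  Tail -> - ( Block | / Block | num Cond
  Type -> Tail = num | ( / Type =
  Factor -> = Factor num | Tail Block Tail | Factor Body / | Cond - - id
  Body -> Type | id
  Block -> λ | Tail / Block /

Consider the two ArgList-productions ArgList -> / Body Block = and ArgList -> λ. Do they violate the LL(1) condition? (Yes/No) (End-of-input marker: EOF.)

No

FIRST(/ Body Block =) = { / } and FIRST(λ) = { λ }.
The second is nullable but FOLLOW(ArgList) = { EOF } is disjoint from FIRST of the first.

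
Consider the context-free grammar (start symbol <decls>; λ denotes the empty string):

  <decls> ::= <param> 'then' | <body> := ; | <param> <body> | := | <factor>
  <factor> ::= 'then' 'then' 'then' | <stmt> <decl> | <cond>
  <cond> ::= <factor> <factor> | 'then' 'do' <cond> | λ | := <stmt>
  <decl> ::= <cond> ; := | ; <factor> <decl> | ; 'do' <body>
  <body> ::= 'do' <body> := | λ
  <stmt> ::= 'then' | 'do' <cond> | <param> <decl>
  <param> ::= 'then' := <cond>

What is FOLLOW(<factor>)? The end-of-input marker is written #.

In <decls> ::= <factor>: <factor> is at the end, add FOLLOW(<decls>) = { # }.
In <cond> ::= <factor> <factor>: add FIRST(<factor>)\{λ} = { 'do', 'then', := }.
  Since <factor> is nullable, also add FOLLOW(<cond>) = { #, 'do', 'then', :=, ; }.
In <cond> ::= <factor> <factor>: <factor> is at the end, add FOLLOW(<cond>) = { #, 'do', 'then', :=, ; }.
In <decl> ::= ; <factor> <decl>: add FIRST(<decl>) = { 'do', 'then', :=, ; }.
Union: FOLLOW(<factor>) = { #, 'do', 'then', :=, ; }.

{ #, 'do', 'then', :=, ; }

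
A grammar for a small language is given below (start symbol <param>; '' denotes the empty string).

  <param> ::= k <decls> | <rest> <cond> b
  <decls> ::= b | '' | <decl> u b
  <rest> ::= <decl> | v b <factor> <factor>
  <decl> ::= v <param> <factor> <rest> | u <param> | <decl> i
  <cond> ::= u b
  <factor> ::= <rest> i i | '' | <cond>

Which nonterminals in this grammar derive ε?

Directly nullable (have an ''-production): <decls>, <factor>.
No other nonterminal has a production whose RHS symbols are all nullable.

{ <decls>, <factor> }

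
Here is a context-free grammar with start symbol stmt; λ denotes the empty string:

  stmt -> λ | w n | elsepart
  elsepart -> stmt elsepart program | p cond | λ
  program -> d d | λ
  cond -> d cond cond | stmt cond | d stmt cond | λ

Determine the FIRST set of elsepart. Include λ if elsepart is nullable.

{ d, p, w, λ }

From elsepart -> stmt elsepart program: stmt, elsepart, program nullable, take FIRST(stmt) ∪ FIRST(elsepart) ∪ FIRST(program) = { d, p, w }; also λ since the whole RHS is nullable.
elsepart -> p cond contributes {p}.
elsepart -> λ contributes λ.
Union: FIRST(elsepart) = { d, p, w, λ }.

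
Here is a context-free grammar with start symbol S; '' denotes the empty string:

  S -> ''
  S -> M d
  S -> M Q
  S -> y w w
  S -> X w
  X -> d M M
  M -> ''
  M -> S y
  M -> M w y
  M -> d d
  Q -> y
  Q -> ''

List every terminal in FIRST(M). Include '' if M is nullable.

M -> '' contributes ''.
From M -> S y: S nullable, take FIRST(S) ∪ {y} = { d, w, y }.
From M -> M w y: M nullable, take FIRST(M) ∪ {w} = { d, w, y }.
M -> d d contributes {d}.
Union: FIRST(M) = { d, w, y, '' }.

{ d, w, y, '' }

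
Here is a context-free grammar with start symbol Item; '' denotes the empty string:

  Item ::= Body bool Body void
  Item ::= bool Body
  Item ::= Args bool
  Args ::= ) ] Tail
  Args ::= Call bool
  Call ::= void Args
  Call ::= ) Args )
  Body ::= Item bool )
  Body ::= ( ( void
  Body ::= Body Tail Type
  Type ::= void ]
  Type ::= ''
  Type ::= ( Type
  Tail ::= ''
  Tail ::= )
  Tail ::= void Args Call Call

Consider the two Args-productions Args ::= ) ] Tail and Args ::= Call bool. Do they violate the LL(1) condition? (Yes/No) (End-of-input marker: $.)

FIRST() ] Tail) = { ) } and FIRST(Call bool) = { ), void }.
Both contain ), so the two alternatives are not disjoint — LL(1) conflict.

Yes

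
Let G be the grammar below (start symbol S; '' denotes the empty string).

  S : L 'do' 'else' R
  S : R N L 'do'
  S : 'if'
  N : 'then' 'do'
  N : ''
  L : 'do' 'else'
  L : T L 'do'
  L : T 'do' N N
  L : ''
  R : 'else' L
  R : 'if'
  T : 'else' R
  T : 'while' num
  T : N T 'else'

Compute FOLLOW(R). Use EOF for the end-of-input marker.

In S : L 'do' 'else' R: R is at the end, add FOLLOW(S) = { EOF }.
In S : R N L 'do': add FIRST(N L 'do') = { 'do', 'else', 'then', 'while' }.
In T : 'else' R: R is at the end, add FOLLOW(T) = { 'do', 'else', 'then', 'while' }.
Union: FOLLOW(R) = { EOF, 'do', 'else', 'then', 'while' }.

{ EOF, 'do', 'else', 'then', 'while' }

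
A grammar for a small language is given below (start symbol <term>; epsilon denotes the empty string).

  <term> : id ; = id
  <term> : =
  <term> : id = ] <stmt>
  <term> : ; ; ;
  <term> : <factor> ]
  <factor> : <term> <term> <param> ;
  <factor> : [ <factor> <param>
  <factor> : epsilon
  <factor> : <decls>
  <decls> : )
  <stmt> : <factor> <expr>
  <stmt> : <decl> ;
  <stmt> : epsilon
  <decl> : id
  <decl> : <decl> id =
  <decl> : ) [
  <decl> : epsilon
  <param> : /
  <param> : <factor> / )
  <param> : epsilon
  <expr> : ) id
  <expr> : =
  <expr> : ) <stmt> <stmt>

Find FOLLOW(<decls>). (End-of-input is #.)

In <factor> : <decls>: <decls> is at the end, add FOLLOW(<factor>) = { ), /, ;, =, [, ], id }.
Union: FOLLOW(<decls>) = { ), /, ;, =, [, ], id }.

{ ), /, ;, =, [, ], id }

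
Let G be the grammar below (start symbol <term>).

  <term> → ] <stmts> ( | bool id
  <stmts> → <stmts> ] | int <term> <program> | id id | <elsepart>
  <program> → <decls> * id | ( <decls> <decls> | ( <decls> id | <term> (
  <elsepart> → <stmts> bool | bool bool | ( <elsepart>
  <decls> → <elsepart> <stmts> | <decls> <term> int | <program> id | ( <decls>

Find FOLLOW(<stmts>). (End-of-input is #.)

In <term> → ] <stmts> (: add FIRST(() = { ( }.
In <stmts> → <stmts> ]: add FIRST(]) = { ] }.
In <elsepart> → <stmts> bool: add FIRST(bool) = { bool }.
In <decls> → <elsepart> <stmts>: <stmts> is at the end, add FOLLOW(<decls>) = { (, *, ], bool, id, int }.
Union: FOLLOW(<stmts>) = { (, *, ], bool, id, int }.

{ (, *, ], bool, id, int }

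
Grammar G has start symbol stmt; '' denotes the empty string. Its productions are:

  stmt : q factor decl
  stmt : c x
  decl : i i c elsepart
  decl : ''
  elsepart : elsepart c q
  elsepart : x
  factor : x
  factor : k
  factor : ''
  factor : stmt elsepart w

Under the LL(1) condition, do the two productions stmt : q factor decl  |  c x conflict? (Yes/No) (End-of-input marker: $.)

No

FIRST(q factor decl) = { q } and FIRST(c x) = { c }.
The FIRST sets are disjoint and neither alternative is nullable — no conflict.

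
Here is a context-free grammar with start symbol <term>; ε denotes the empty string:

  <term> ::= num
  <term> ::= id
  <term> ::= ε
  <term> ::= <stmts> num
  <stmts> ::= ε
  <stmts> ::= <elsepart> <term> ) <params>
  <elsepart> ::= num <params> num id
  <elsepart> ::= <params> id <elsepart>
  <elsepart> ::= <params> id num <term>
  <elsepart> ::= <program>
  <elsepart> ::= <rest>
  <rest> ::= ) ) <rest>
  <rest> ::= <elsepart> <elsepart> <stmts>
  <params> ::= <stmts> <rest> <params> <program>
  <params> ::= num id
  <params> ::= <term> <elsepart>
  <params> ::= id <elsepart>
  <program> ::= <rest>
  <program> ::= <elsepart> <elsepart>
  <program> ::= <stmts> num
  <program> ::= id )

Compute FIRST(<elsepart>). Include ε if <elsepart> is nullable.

{ ), id, num }

<elsepart> ::= num <params> num id contributes {num}.
From <elsepart> ::= <params> id <elsepart>: add FIRST(<params>) = { ), id, num }.
From <elsepart> ::= <params> id num <term>: add FIRST(<params>) = { ), id, num }.
From <elsepart> ::= <program>: add FIRST(<program>) = { ), id, num }.
From <elsepart> ::= <rest>: add FIRST(<rest>) = { ), id, num }.
Union: FIRST(<elsepart>) = { ), id, num }.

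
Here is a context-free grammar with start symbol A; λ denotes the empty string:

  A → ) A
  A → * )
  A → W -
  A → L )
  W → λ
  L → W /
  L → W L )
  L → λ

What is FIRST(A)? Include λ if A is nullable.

{ ), *, -, / }

A → ) A contributes {)}.
A → * ) contributes {*}.
From A → W -: W nullable, take FIRST(W) ∪ {-} = { - }.
From A → L ): L nullable, take FIRST(L) ∪ {)} = { ), / }.
Union: FIRST(A) = { ), *, -, / }.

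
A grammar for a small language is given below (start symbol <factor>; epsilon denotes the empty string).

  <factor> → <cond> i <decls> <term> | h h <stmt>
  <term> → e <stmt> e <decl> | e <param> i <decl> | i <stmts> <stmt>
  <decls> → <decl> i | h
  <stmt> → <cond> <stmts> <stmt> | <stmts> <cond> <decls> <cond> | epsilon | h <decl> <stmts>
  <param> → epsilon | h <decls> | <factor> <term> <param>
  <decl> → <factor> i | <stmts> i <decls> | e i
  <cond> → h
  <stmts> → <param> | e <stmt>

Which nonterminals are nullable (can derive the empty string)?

{ <param>, <stmt>, <stmts> }

Directly nullable (have an epsilon-production): <stmt>, <param>.
<stmts> → <param> with every symbol nullable, so <stmts> is nullable.
No other nonterminal has a production whose RHS symbols are all nullable.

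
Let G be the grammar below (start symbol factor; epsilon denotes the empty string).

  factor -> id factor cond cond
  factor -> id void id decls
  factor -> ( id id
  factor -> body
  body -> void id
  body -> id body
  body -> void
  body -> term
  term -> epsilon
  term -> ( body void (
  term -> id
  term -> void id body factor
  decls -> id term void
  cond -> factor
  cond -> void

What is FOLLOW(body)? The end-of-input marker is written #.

{ #, (, id, void }

In factor -> body: body is at the end, add FOLLOW(factor) = { #, (, id, void }.
In body -> id body: body is at the end, add FOLLOW(body) = { #, (, id, void }.
In term -> ( body void (: add FIRST(void () = { void }.
In term -> void id body factor: add FIRST(factor)\{epsilon} = { (, id, void }.
  Since factor is nullable, also add FOLLOW(term) = { #, (, id, void }.
Union: FOLLOW(body) = { #, (, id, void }.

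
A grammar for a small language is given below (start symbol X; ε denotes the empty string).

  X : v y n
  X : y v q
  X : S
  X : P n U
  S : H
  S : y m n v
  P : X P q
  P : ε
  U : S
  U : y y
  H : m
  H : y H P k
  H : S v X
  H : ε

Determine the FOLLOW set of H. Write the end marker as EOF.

In S : H: H is at the end, add FOLLOW(S) = { EOF, k, m, n, q, v, y }.
In H : y H P k: add FIRST(P k) = { k, m, n, q, v, y }.
Union: FOLLOW(H) = { EOF, k, m, n, q, v, y }.

{ EOF, k, m, n, q, v, y }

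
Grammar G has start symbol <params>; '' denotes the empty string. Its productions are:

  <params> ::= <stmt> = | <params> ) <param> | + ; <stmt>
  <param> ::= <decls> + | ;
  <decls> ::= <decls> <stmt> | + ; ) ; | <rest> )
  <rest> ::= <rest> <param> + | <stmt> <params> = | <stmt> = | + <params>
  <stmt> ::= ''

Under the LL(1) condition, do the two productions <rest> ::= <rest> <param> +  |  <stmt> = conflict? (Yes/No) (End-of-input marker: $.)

Yes

FIRST(<rest> <param> +) = { +, = } and FIRST(<stmt> =) = { = }.
Both contain =, so the two alternatives are not disjoint — LL(1) conflict.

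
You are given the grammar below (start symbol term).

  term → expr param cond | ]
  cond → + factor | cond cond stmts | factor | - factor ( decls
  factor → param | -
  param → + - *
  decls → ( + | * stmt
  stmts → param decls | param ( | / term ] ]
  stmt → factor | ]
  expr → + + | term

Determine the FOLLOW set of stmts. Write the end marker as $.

In cond → cond cond stmts: stmts is at the end, add FOLLOW(cond) = { $, +, -, /, ] }.
Union: FOLLOW(stmts) = { $, +, -, /, ] }.

{ $, +, -, /, ] }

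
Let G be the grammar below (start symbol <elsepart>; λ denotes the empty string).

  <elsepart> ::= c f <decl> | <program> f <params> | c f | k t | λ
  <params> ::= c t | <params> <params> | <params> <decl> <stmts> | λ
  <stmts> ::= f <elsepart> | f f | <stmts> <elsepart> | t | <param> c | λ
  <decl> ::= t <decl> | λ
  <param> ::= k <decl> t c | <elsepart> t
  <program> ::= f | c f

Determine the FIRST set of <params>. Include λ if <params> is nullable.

<params> ::= c t contributes {c}.
From <params> ::= <params> <params>: <params>, <params> nullable, take FIRST(<params>) ∪ FIRST(<params>) = { c, f, k, t }; also λ since the whole RHS is nullable.
From <params> ::= <params> <decl> <stmts>: <params>, <decl>, <stmts> nullable, take FIRST(<params>) ∪ FIRST(<decl>) ∪ FIRST(<stmts>) = { c, f, k, t }; also λ since the whole RHS is nullable.
<params> ::= λ contributes λ.
Union: FIRST(<params>) = { c, f, k, t, λ }.

{ c, f, k, t, λ }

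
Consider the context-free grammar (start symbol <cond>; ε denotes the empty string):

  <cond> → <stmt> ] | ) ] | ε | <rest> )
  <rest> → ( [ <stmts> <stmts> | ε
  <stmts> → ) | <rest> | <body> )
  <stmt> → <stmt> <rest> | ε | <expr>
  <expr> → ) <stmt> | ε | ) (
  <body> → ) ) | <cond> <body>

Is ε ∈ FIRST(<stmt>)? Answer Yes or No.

Yes

<stmt> has an ε-production, so <stmt> ⇒ ε.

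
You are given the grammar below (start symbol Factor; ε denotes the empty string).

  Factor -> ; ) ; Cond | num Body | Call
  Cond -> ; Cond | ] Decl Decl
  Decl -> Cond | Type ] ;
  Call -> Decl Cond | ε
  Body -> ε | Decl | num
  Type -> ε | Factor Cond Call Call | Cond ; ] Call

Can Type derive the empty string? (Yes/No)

Yes

Type has an ε-production, so Type ⇒ ε.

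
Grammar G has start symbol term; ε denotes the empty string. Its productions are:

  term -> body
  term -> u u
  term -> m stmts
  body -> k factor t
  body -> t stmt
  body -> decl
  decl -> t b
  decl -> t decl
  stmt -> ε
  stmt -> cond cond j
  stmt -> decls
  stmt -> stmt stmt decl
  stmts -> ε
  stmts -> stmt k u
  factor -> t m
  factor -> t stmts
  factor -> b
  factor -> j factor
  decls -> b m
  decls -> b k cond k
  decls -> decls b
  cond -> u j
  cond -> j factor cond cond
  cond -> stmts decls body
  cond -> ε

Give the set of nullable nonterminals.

Directly nullable (have an ε-production): stmt, stmts, cond.
No other nonterminal has a production whose RHS symbols are all nullable.

{ cond, stmt, stmts }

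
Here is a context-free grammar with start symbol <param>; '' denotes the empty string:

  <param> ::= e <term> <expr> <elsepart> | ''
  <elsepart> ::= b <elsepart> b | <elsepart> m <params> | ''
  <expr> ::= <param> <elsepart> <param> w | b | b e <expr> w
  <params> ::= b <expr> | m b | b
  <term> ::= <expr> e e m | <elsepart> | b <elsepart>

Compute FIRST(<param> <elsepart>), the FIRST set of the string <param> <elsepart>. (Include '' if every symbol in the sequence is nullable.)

{ b, e, m, '' }

Add FIRST(<param>)\{''} = { e }; <param> is nullable, continue.
Add FIRST(<elsepart>)\{''} = { b, m }; <elsepart> is nullable, continue.
Every symbol is nullable, so include ''.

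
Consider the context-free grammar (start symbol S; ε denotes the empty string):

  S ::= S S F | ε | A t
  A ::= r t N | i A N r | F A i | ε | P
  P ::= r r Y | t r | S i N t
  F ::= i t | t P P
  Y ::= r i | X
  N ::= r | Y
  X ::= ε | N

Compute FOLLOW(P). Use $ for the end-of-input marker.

{ $, i, r, t }

In A ::= P: P is at the end, add FOLLOW(A) = { i, r, t }.
In F ::= t P P: add FIRST(P) = { i, r, t }.
In F ::= t P P: P is at the end, add FOLLOW(F) = { $, i, r, t }.
Union: FOLLOW(P) = { $, i, r, t }.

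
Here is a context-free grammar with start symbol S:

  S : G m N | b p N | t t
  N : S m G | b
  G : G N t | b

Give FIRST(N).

From N : S m G: add FIRST(S) = { b, t }.
N : b contributes {b}.
Union: FIRST(N) = { b, t }.

{ b, t }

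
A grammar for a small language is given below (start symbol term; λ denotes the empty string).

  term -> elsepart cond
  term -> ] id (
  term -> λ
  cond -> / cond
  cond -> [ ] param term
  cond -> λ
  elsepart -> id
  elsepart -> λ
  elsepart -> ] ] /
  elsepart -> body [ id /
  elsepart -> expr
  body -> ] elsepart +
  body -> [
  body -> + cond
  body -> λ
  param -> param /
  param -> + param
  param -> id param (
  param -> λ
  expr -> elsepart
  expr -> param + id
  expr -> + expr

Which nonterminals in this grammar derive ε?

{ body, cond, elsepart, expr, param, term }

Directly nullable (have an λ-production): term, cond, elsepart, body, param.
expr -> elsepart with every symbol nullable, so expr is nullable.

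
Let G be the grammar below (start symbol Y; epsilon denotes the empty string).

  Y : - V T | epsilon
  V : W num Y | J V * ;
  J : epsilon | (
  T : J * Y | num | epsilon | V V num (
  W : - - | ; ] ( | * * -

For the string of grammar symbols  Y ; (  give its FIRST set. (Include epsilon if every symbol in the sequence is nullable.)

{ -, ; }

Add FIRST(Y)\{epsilon} = { - }; Y is nullable, continue.
; is a terminal; add {;} and stop.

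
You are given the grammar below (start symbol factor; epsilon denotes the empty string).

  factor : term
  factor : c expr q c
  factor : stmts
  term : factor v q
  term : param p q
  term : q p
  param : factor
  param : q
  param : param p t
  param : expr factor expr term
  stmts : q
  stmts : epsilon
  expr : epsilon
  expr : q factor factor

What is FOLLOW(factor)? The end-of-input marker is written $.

{ $, c, p, q, v }

factor is the start symbol, so $ ∈ FOLLOW(factor).
In term : factor v q: add FIRST(v q) = { v }.
In param : factor: factor is at the end, add FOLLOW(param) = { p }.
In param : expr factor expr term: add FIRST(expr term) = { c, p, q, v }.
In expr : q factor factor: add FIRST(factor)\{epsilon} = { c, p, q, v }.
  Since factor is nullable, also add FOLLOW(expr) = { c, p, q, v }.
In expr : q factor factor: factor is at the end, add FOLLOW(expr) = { c, p, q, v }.
Union: FOLLOW(factor) = { $, c, p, q, v }.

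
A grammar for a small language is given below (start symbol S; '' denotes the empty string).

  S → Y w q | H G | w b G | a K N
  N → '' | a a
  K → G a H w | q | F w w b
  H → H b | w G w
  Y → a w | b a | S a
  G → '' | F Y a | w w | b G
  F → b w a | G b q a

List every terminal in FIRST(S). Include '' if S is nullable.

From S → Y w q: add FIRST(Y) = { a, b, w }.
From S → H G: add FIRST(H) = { w }.
S → w b G contributes {w}.
S → a K N contributes {a}.
Union: FIRST(S) = { a, b, w }.

{ a, b, w }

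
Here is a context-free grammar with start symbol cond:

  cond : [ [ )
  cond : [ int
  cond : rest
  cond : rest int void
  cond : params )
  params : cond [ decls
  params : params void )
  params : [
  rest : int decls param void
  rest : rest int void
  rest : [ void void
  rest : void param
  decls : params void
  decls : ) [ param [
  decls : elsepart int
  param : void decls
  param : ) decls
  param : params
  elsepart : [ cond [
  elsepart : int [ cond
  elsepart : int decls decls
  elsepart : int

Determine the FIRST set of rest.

{ [, int, void }

rest : int decls param void contributes {int}.
From rest : rest int void: add FIRST(rest) = { [, int, void }.
rest : [ void void contributes {[}.
rest : void param contributes {void}.
Union: FIRST(rest) = { [, int, void }.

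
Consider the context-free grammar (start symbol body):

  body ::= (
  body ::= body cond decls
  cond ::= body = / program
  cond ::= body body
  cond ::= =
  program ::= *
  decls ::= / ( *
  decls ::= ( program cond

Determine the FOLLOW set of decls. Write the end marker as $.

{ $, (, /, = }

In body ::= body cond decls: decls is at the end, add FOLLOW(body) = { $, (, /, = }.
Union: FOLLOW(decls) = { $, (, /, = }.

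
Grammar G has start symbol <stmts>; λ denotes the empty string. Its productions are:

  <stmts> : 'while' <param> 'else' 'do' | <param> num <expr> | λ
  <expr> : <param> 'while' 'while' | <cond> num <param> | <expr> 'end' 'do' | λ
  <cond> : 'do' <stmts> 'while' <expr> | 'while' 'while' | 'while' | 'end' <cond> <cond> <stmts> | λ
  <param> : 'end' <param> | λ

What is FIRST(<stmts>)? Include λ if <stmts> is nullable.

{ 'end', 'while', num, λ }

<stmts> : 'while' <param> 'else' 'do' contributes {'while'}.
From <stmts> : <param> num <expr>: <param> nullable, take FIRST(<param>) ∪ {num} = { 'end', num }.
<stmts> : λ contributes λ.
Union: FIRST(<stmts>) = { 'end', 'while', num, λ }.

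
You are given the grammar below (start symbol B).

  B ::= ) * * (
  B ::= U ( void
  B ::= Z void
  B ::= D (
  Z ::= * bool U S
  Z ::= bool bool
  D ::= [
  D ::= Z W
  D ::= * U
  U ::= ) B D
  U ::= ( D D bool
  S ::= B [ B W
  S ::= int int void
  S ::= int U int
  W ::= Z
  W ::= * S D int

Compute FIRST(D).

D ::= [ contributes {[}.
From D ::= Z W: add FIRST(Z) = { *, bool }.
D ::= * U contributes {*}.
Union: FIRST(D) = { *, [, bool }.

{ *, [, bool }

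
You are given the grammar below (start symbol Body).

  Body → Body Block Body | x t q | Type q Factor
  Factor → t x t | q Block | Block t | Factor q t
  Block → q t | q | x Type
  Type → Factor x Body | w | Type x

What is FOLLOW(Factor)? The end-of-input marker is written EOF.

In Body → Type q Factor: Factor is at the end, add FOLLOW(Body) = { EOF, q, t, w, x }.
In Factor → Factor q t: add FIRST(q t) = { q }.
In Type → Factor x Body: add FIRST(x Body) = { x }.
Union: FOLLOW(Factor) = { EOF, q, t, w, x }.

{ EOF, q, t, w, x }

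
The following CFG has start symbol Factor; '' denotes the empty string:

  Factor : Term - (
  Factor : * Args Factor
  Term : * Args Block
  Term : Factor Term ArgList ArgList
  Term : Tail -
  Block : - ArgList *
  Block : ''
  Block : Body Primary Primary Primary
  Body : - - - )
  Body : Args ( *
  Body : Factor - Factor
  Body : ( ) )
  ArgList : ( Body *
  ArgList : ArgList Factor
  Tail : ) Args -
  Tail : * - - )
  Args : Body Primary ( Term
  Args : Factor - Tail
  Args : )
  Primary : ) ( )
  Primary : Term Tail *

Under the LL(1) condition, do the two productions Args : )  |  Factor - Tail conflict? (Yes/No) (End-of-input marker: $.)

Yes

FIRST()) = { ) } and FIRST(Factor - Tail) = { ), * }.
Both contain ), so the two alternatives are not disjoint — LL(1) conflict.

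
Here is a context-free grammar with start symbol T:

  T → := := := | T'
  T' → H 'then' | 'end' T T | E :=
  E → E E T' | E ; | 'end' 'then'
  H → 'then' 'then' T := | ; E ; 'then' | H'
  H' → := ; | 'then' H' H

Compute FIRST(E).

{ 'end' }

From E → E E T': add FIRST(E) = { 'end' }.
From E → E ;: add FIRST(E) = { 'end' }.
E → 'end' 'then' contributes {'end'}.
Union: FIRST(E) = { 'end' }.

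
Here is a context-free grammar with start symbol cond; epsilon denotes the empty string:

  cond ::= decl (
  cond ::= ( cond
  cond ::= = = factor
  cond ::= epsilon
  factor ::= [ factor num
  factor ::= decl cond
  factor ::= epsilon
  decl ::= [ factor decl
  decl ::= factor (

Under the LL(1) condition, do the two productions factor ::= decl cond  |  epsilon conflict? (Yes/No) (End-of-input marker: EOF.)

FIRST(decl cond) = { (, [ } and FIRST(epsilon) = { epsilon }.
The second alternative is nullable and FOLLOW(factor) = { EOF, (, [, num } shares ( with FIRST of the first — conflict.

Yes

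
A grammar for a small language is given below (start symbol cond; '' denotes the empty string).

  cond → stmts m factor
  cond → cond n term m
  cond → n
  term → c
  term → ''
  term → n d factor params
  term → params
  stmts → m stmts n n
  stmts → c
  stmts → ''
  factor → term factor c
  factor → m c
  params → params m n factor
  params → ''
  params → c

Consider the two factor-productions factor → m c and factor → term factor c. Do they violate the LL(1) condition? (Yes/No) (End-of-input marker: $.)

Yes

FIRST(m c) = { m } and FIRST(term factor c) = { c, m, n }.
Both contain m, so the two alternatives are not disjoint — LL(1) conflict.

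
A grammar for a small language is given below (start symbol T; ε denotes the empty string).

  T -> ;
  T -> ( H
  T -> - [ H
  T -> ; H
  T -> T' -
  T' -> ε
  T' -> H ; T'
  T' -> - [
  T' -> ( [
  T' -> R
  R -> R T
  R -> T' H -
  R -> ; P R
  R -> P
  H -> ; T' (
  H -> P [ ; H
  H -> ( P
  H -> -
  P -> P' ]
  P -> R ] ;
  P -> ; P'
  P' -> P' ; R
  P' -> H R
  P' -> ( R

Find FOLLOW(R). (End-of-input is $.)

In T' -> R: R is at the end, add FOLLOW(T') = { (, -, ; }.
In R -> R T: add FIRST(T) = { (, -, ; }.
In R -> ; P R: R is at the end, add FOLLOW(R) = { $, (, -, ;, [, ] }.
In P -> R ] ;: add FIRST(] ;) = { ] }.
In P' -> P' ; R: R is at the end, add FOLLOW(P') = { $, (, -, ;, [, ] }.
In P' -> H R: R is at the end, add FOLLOW(P') = { $, (, -, ;, [, ] }.
In P' -> ( R: R is at the end, add FOLLOW(P') = { $, (, -, ;, [, ] }.
Union: FOLLOW(R) = { $, (, -, ;, [, ] }.

{ $, (, -, ;, [, ] }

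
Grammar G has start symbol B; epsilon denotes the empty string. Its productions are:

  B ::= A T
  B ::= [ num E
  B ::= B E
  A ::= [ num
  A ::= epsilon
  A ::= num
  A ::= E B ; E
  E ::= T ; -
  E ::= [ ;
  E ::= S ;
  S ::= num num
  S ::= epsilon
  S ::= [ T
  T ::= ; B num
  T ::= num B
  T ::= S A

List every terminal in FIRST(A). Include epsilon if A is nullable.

{ ;, [, num, epsilon }

A ::= [ num contributes {[}.
A ::= epsilon contributes epsilon.
A ::= num contributes {num}.
From A ::= E B ; E: add FIRST(E) = { ;, [, num }.
Union: FIRST(A) = { ;, [, num, epsilon }.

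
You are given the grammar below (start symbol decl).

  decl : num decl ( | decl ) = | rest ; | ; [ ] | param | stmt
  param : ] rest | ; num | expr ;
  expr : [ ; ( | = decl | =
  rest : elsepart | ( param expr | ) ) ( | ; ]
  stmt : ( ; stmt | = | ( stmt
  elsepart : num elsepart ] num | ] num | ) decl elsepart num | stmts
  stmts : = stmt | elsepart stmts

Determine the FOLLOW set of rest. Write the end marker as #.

{ #, (, ), ;, =, [, ], num }

In decl : rest ;: add FIRST(;) = { ; }.
In param : ] rest: rest is at the end, add FOLLOW(param) = { #, (, ), ;, =, [, ], num }.
Union: FOLLOW(rest) = { #, (, ), ;, =, [, ], num }.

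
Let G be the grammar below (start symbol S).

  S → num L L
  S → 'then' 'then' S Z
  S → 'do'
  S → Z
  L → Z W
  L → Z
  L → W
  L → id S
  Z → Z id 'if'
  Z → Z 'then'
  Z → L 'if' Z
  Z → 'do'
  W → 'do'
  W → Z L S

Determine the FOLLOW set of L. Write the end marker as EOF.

In S → num L L: add FIRST(L) = { 'do', id }.
In S → num L L: L is at the end, add FOLLOW(S) = { EOF, 'do', 'if', 'then', id, num }.
In Z → L 'if' Z: add FIRST('if' Z) = { 'if' }.
In W → Z L S: add FIRST(S) = { 'do', 'then', id, num }.
Union: FOLLOW(L) = { EOF, 'do', 'if', 'then', id, num }.

{ EOF, 'do', 'if', 'then', id, num }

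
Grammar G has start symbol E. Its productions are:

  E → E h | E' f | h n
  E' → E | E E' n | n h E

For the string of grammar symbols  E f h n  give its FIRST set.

{ h, n }

Add FIRST(E) = { h, n }; E is not nullable, stop.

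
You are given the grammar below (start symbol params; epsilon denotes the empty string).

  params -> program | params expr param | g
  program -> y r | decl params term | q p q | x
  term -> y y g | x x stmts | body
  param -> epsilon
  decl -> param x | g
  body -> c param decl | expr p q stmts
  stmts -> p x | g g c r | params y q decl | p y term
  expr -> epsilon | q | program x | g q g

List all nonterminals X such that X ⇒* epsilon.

Directly nullable (have an epsilon-production): param, expr.
No other nonterminal has a production whose RHS symbols are all nullable.

{ expr, param }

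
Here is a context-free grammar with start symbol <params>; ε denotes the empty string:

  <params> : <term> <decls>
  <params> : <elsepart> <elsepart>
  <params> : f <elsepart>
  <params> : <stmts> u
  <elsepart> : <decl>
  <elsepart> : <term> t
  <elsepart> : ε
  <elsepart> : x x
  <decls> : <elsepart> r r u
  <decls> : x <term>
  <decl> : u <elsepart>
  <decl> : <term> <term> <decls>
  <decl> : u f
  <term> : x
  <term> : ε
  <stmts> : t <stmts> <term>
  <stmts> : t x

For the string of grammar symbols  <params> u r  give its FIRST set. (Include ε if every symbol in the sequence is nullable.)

{ f, r, t, u, x }

Add FIRST(<params>)\{ε} = { f, r, t, u, x }; <params> is nullable, continue.
u is a terminal; add {u} and stop.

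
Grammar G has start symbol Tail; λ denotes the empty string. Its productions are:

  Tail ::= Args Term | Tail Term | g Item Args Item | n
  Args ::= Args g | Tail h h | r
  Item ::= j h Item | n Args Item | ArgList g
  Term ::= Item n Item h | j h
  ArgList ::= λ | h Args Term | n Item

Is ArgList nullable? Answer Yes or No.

Yes

ArgList has an λ-production, so ArgList ⇒ λ.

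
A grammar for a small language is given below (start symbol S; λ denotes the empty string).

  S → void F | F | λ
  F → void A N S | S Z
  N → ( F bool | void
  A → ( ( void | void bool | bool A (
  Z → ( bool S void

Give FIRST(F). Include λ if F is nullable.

F → void A N S contributes {void}.
From F → S Z: S nullable, take FIRST(S) ∪ FIRST(Z) = { (, void }.
Union: FIRST(F) = { (, void }.

{ (, void }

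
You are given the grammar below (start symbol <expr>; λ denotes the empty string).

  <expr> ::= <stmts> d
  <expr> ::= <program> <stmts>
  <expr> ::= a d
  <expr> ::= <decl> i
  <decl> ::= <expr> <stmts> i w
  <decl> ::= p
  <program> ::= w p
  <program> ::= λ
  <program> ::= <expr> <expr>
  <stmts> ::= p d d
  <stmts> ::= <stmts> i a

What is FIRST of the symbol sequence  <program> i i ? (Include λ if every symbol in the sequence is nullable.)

{ a, i, p, w }

Add FIRST(<program>)\{λ} = { a, p, w }; <program> is nullable, continue.
i is a terminal; add {i} and stop.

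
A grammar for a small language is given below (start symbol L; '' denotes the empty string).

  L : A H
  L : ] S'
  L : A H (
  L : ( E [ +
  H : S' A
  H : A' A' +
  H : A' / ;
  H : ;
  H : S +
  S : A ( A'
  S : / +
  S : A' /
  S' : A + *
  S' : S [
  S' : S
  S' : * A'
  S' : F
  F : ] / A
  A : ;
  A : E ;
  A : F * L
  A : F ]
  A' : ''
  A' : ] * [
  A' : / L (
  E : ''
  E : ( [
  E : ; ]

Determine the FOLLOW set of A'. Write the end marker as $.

In H : A' A' +: add FIRST(A' +) = { +, /, ] }.
In H : A' A' +: add FIRST(+) = { + }.
In H : A' / ;: add FIRST(/ ;) = { / }.
In S : A ( A': A' is at the end, add FOLLOW(S) = { $, (, *, +, /, ;, [, ] }.
In S : A' /: add FIRST(/) = { / }.
In S' : * A': A' is at the end, add FOLLOW(S') = { $, (, *, +, /, ;, ] }.
Union: FOLLOW(A') = { $, (, *, +, /, ;, [, ] }.

{ $, (, *, +, /, ;, [, ] }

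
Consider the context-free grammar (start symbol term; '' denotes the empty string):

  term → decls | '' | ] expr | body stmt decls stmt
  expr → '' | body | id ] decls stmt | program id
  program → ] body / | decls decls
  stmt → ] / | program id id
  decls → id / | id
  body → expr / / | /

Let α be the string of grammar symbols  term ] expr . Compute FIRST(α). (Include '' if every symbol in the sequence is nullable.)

{ /, ], id }

Add FIRST(term)\{''} = { /, ], id }; term is nullable, continue.
] is a terminal; add {]} and stop.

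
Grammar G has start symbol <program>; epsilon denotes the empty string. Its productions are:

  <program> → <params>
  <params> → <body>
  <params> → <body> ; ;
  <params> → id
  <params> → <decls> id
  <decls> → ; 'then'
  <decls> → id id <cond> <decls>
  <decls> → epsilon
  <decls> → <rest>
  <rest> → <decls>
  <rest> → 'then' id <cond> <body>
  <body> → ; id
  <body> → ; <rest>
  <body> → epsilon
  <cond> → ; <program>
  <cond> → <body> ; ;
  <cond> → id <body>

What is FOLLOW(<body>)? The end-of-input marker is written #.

{ #, 'then', ;, id }

In <params> → <body>: <body> is at the end, add FOLLOW(<params>) = { #, 'then', ;, id }.
In <params> → <body> ; ;: add FIRST(; ;) = { ; }.
In <rest> → 'then' id <cond> <body>: <body> is at the end, add FOLLOW(<rest>) = { #, 'then', ;, id }.
In <cond> → <body> ; ;: add FIRST(; ;) = { ; }.
In <cond> → id <body>: <body> is at the end, add FOLLOW(<cond>) = { #, 'then', ;, id }.
Union: FOLLOW(<body>) = { #, 'then', ;, id }.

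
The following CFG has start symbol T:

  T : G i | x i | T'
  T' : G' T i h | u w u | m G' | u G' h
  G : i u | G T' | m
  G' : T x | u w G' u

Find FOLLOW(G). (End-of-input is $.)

{ i, m, u, x }

In T : G i: add FIRST(i) = { i }.
In G : G T': add FIRST(T') = { i, m, u, x }.
Union: FOLLOW(G) = { i, m, u, x }.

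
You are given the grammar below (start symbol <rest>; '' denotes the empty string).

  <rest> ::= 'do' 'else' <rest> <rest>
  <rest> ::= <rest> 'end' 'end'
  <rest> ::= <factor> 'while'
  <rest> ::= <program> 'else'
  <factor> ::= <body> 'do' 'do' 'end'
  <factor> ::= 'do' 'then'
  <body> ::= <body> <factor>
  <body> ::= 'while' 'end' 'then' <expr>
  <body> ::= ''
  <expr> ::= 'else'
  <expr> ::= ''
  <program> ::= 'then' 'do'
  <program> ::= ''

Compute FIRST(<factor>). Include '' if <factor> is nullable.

{ 'do', 'while' }

From <factor> ::= <body> 'do' 'do' 'end': <body> nullable, take FIRST(<body>) ∪ {'do'} = { 'do', 'while' }.
<factor> ::= 'do' 'then' contributes {'do'}.
Union: FIRST(<factor>) = { 'do', 'while' }.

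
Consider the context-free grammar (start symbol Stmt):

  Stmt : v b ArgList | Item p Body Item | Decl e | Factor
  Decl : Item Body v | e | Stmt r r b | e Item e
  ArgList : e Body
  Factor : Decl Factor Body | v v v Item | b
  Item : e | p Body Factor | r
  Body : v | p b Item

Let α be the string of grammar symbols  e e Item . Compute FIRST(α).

e is a terminal; add {e} and stop.

{ e }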